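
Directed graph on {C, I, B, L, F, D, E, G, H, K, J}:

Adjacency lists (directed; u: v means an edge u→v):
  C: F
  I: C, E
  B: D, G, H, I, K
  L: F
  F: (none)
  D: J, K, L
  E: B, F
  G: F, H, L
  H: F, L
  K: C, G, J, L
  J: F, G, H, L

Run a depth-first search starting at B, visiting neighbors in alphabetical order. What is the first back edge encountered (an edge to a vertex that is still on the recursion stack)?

E->B

DFS from B (visiting neighbors in alphabetical order); mark gray on enter, black on exit:
B gray
  D gray
    J gray
      F gray
      F black
      G gray
        G→F: F black — skip
        H gray
          H→F: F black — skip
          L gray
            L→F: F black — skip
          L black
        H black
        G→L: L black — skip
      G black
      J→H: H black — skip
      J→L: L black — skip
    J black
    K gray
      C gray
        C→F: F black — skip
      C black
      K→G: G black — skip
      K→J: J black — skip
      K→L: L black — skip
    K black
    D→L: L black — skip
  D black
  B→G: G black — skip
  B→H: H black — skip
  I gray
    I→C: C black — skip
    E gray
      E→B: B is gray → back edge
First back edge: E → B.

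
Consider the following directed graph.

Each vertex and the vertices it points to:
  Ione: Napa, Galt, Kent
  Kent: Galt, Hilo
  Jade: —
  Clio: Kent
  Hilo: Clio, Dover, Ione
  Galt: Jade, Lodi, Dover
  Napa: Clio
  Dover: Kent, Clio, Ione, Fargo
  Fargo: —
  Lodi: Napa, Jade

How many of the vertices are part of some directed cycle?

A vertex is on a directed cycle iff it belongs to a strongly connected component of size ≥ 2 (or has a self-loop).
The vertices on cycles are {Clio, Galt, Hilo, Ione, Kent, Lodi, Napa, Dover} — 8 in total.

8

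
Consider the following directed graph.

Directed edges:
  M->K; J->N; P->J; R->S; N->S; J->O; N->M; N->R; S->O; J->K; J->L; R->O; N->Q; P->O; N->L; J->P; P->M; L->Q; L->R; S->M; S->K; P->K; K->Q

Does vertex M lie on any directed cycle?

No

M lies on a cycle iff there is a path from M back to itself.
Exploring from M, it never reaches itself; equivalently, its strongly connected component is a singleton.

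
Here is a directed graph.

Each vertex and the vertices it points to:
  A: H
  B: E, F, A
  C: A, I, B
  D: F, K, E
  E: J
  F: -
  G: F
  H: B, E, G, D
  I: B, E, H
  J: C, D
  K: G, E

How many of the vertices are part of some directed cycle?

9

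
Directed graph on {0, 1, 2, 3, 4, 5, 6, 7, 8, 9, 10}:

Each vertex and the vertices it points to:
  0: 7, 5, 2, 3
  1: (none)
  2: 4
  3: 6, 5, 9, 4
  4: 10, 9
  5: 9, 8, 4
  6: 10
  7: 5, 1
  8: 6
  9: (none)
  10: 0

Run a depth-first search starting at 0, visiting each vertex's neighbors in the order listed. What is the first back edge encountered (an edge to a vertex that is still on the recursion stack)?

10→0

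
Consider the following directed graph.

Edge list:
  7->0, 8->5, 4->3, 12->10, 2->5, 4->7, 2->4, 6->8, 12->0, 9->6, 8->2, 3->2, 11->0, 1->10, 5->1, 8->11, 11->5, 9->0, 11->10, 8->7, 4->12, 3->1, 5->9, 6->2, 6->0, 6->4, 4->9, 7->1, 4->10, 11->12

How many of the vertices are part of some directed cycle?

A vertex is on a directed cycle iff it belongs to a strongly connected component of size ≥ 2 (or has a self-loop).
The vertices on cycles are {2, 3, 4, 5, 6, 8, 9, 11} — 8 in total.

8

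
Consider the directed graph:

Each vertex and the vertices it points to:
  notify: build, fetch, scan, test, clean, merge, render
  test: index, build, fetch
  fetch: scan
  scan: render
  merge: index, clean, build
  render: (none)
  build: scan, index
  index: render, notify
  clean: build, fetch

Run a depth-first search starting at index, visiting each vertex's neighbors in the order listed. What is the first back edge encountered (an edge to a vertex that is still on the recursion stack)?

build→index

DFS from index (visiting each vertex's neighbors in the order listed); mark gray on enter, black on exit:
index gray
  render gray
  render black
  notify gray
    build gray
      scan gray
        scan→render: render black — skip
      scan black
      build→index: index is gray → back edge
First back edge: build → index.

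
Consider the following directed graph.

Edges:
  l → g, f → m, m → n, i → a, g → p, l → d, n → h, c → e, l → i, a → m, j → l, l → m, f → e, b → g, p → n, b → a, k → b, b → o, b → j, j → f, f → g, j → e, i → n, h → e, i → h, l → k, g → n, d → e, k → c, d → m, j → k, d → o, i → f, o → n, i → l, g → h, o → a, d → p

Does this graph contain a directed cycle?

Yes

DFS with white/gray/black marking, starting from b:
b gray
  a gray
    m gray
      n gray
        h gray
          e gray
          e black
        h black
      n black
    m black
  a black
  j gray
    k gray
      k→b: b is gray → back edge
Back edge found, so a cycle exists: b → j → k → b.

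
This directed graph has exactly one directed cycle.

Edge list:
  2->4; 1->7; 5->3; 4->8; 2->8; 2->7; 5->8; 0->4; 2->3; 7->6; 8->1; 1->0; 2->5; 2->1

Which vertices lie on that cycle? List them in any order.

DFS with gray/black marking from 1:
1 gray
  0 gray
    4 gray
      8 gray
        8→1: 1 is gray → back edge
Back edge closes the cycle 1 → 0 → 4 → 8 → 1; its vertices are {0, 1, 4, 8}.

0, 1, 4, 8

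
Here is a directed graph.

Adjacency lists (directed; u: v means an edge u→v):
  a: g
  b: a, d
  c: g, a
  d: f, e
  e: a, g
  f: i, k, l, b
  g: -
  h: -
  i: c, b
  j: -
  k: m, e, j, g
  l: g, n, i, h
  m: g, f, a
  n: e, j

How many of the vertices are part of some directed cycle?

7

A vertex is on a directed cycle iff it belongs to a strongly connected component of size ≥ 2 (or has a self-loop).
The vertices on cycles are {b, d, f, i, k, l, m} — 7 in total.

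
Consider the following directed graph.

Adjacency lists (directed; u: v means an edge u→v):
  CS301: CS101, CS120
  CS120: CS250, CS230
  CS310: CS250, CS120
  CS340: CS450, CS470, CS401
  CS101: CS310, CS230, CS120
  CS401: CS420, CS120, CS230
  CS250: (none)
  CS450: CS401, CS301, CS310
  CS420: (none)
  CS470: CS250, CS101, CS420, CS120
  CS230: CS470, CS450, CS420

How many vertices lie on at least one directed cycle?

A vertex is on a directed cycle iff it belongs to a strongly connected component of size ≥ 2 (or has a self-loop).
The vertices on cycles are {CS101, CS120, CS230, CS301, CS310, CS401, CS450, CS470} — 8 in total.

8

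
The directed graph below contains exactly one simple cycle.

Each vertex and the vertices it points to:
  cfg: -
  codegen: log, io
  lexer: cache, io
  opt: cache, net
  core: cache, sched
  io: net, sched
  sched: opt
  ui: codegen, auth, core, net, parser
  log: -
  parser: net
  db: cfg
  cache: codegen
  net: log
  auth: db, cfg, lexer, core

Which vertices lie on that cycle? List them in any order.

io, opt, cache, sched, codegen

DFS with gray/black marking from codegen:
codegen gray
  log gray
  log black
  io gray
    net gray
      net→log: log black — skip
    net black
    sched gray
      opt gray
        cache gray
          cache→codegen: codegen is gray → back edge
Back edge closes the cycle codegen → io → sched → opt → cache → codegen; its vertices are {io, opt, cache, sched, codegen}.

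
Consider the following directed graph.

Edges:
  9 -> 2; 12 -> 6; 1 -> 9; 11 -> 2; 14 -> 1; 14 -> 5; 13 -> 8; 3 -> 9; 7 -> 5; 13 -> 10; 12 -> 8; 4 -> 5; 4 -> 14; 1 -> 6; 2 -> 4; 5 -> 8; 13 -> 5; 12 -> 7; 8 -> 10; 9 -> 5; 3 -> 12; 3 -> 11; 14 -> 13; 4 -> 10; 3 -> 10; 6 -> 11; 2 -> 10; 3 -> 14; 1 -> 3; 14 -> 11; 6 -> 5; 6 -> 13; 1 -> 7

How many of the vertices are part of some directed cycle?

9

A vertex is on a directed cycle iff it belongs to a strongly connected component of size ≥ 2 (or has a self-loop).
The vertices on cycles are {1, 2, 3, 4, 6, 9, 11, 12, 14} — 9 in total.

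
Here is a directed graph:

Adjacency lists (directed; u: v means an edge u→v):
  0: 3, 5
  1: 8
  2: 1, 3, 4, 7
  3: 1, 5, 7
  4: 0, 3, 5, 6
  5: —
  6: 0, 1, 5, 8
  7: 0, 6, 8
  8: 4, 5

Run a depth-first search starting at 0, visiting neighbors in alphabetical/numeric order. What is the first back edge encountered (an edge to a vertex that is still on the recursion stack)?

4->0

DFS from 0 (visiting neighbors in alphabetical/numeric order); mark gray on enter, black on exit:
0 gray
  3 gray
    1 gray
      8 gray
        4 gray
          4→0: 0 is gray → back edge
First back edge: 4 → 0.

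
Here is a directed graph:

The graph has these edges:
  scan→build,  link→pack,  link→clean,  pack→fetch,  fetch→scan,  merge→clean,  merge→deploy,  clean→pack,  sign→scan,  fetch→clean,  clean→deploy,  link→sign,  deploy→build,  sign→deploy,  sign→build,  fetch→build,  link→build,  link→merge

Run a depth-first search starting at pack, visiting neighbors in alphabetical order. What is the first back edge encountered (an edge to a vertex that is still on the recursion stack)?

clean->pack

DFS from pack (visiting neighbors in alphabetical order); mark gray on enter, black on exit:
pack gray
  fetch gray
    build gray
    build black
    clean gray
      deploy gray
        deploy→build: build black — skip
      deploy black
      clean→pack: pack is gray → back edge
First back edge: clean → pack.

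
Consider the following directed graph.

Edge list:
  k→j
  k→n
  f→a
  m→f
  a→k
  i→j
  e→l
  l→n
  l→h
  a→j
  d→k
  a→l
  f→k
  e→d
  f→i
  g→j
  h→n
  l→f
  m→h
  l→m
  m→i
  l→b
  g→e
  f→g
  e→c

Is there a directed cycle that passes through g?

g is on a cycle iff g can reach itself via ≥1 edge.
g → e → l → f → g — yes.

Yes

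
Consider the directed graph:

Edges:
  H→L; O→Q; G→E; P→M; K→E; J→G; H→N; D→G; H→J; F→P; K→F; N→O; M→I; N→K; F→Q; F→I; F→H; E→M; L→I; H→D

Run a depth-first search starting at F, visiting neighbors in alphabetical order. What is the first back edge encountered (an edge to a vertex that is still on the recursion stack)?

K→F

DFS from F (visiting neighbors in alphabetical order); mark gray on enter, black on exit:
F gray
  H gray
    D gray
      G gray
        E gray
          M gray
            I gray
            I black
          M black
        E black
      G black
    D black
    J gray
      J→G: G black — skip
    J black
    L gray
      L→I: I black — skip
    L black
    N gray
      K gray
        K→E: E black — skip
        K→F: F is gray → back edge
First back edge: K → F.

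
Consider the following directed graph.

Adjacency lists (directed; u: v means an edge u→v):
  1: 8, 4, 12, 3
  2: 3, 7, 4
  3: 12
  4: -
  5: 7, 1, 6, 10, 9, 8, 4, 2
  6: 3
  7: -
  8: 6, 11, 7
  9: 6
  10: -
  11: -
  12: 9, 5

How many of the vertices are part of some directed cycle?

8

A vertex is on a directed cycle iff it belongs to a strongly connected component of size ≥ 2 (or has a self-loop).
The vertices on cycles are {1, 2, 3, 5, 6, 8, 9, 12} — 8 in total.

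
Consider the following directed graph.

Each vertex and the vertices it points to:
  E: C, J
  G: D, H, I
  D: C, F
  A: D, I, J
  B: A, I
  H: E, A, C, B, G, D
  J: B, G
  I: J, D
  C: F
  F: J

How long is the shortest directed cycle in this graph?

For each vertex v, BFS finds the shortest path from v back to v.
The shortest such closed walk is H → G → H, length 2.

2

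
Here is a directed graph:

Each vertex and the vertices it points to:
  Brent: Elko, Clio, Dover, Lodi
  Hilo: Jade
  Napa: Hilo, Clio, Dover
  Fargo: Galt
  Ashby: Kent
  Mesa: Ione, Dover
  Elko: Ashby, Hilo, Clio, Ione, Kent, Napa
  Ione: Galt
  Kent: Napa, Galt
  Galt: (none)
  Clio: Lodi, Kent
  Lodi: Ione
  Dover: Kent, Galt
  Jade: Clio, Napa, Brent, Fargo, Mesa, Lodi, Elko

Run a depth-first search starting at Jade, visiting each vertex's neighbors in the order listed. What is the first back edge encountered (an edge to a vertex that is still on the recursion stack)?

Hilo→Jade

DFS from Jade (visiting each vertex's neighbors in the order listed); mark gray on enter, black on exit:
Jade gray
  Clio gray
    Lodi gray
      Ione gray
        Galt gray
        Galt black
      Ione black
    Lodi black
    Kent gray
      Napa gray
        Hilo gray
          Hilo→Jade: Jade is gray → back edge
First back edge: Hilo → Jade.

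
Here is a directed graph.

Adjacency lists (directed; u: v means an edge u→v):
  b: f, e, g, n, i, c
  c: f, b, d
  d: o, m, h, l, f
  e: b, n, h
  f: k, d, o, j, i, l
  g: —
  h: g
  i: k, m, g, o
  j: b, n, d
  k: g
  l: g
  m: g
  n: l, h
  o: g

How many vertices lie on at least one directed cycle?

6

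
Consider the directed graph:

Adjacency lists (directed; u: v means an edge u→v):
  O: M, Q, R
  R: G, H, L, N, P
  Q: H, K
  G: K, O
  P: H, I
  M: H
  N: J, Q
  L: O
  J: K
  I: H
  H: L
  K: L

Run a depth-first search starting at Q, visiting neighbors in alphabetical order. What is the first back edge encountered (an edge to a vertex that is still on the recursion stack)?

DFS from Q (visiting neighbors in alphabetical order); mark gray on enter, black on exit:
Q gray
  H gray
    L gray
      O gray
        M gray
          M→H: H is gray → back edge
First back edge: M → H.

M→H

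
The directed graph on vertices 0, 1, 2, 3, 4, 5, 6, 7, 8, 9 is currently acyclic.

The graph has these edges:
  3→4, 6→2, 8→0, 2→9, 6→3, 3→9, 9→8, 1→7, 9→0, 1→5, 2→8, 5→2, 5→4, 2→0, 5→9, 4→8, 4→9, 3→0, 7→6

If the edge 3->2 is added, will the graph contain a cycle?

No

Adding 3→2 creates a cycle iff 2 can already reach 3.
Explore from 2: no path reaches 3. The graph stays acyclic.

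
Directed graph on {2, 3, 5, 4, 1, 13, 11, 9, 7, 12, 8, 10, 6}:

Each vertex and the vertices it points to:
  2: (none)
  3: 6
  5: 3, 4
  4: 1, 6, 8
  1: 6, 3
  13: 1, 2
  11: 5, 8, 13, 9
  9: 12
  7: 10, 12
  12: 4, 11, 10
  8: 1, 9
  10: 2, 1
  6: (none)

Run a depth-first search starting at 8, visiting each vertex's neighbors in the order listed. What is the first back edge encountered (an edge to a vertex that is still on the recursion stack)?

4→8

DFS from 8 (visiting each vertex's neighbors in the order listed); mark gray on enter, black on exit:
8 gray
  1 gray
    6 gray
    6 black
    3 gray
      3→6: 6 black — skip
    3 black
  1 black
  9 gray
    12 gray
      4 gray
        4→1: 1 black — skip
        4→6: 6 black — skip
        4→8: 8 is gray → back edge
First back edge: 4 → 8.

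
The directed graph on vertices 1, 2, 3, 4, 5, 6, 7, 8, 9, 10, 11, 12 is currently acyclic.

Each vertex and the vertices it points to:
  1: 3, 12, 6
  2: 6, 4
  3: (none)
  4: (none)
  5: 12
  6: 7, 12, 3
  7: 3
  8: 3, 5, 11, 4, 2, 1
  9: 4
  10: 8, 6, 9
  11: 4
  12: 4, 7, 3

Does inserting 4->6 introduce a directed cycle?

Adding 4→6 creates a cycle iff 6 can already reach 4.
Path from 6: 6 → 12 → 4.
So 6 → … → 4 → 6 is a cycle.

Yes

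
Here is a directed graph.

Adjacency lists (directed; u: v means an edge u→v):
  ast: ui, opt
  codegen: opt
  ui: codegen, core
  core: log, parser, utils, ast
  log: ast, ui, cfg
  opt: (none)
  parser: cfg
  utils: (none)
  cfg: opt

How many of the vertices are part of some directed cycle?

4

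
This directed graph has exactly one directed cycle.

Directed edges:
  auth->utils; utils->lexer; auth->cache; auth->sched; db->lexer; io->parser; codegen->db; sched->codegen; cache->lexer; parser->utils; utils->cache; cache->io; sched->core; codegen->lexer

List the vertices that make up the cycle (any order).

io, cache, utils, parser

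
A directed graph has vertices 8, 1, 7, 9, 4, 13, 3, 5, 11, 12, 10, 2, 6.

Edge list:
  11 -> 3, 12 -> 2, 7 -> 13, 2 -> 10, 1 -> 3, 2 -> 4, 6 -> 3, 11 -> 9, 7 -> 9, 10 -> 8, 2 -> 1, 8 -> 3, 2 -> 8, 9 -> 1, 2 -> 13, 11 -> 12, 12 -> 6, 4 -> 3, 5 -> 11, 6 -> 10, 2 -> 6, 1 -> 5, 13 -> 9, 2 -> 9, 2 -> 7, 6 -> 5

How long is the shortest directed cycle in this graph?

4

For each vertex v, BFS finds the shortest path from v back to v.
The shortest such closed walk is 12 → 6 → 5 → 11 → 12, length 4.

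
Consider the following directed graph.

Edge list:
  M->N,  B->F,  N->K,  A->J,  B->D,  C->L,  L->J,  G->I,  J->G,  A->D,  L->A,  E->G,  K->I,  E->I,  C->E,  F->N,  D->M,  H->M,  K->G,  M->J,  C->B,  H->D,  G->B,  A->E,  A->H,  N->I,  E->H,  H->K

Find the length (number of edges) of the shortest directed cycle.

For each vertex v, BFS finds the shortest path from v back to v.
The shortest such closed walk is B → F → N → K → G → B, length 5.

5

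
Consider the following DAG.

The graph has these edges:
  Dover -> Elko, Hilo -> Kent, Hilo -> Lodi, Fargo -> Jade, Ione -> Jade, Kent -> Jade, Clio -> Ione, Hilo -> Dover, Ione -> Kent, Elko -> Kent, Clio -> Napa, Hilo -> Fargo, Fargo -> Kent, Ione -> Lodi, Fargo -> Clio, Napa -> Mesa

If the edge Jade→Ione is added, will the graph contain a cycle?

Yes

Adding Jade→Ione creates a cycle iff Ione can already reach Jade.
Path from Ione: Ione → Jade.
So Ione → … → Jade → Ione is a cycle.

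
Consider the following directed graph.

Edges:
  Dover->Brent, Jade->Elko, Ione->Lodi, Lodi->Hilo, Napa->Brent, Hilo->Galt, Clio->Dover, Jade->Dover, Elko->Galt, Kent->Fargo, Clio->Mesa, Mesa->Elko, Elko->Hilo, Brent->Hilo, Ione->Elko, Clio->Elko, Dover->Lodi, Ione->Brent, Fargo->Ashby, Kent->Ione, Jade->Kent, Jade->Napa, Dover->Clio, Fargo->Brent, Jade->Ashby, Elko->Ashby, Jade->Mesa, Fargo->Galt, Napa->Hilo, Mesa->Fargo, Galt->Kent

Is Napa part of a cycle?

No

Napa lies on a cycle iff there is a path from Napa back to itself.
Exploring from Napa, it never reaches itself; equivalently, its strongly connected component is a singleton.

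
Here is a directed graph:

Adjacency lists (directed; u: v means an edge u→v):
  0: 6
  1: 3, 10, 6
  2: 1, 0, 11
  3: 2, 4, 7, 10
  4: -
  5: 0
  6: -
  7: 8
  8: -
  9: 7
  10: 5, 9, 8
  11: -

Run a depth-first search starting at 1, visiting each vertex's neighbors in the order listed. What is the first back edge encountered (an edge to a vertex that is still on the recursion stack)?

DFS from 1 (visiting each vertex's neighbors in the order listed); mark gray on enter, black on exit:
1 gray
  3 gray
    2 gray
      2→1: 1 is gray → back edge
First back edge: 2 → 1.

2→1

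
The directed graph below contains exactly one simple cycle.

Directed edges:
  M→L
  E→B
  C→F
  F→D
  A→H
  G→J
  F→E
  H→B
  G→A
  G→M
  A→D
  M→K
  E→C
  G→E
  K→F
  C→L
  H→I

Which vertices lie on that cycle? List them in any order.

C, E, F

DFS with gray/black marking from E:
E gray
  B gray
  B black
  C gray
    L gray
    L black
    F gray
      D gray
      D black
      F→E: E is gray → back edge
Back edge closes the cycle E → C → F → E; its vertices are {C, E, F}.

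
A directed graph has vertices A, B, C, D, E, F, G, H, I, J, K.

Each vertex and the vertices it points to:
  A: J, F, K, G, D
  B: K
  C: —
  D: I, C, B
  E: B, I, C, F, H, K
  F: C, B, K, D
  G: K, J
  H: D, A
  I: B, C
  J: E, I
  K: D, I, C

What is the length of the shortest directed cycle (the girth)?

For each vertex v, BFS finds the shortest path from v back to v.
The shortest such closed walk is B → K → I → B, length 3.

3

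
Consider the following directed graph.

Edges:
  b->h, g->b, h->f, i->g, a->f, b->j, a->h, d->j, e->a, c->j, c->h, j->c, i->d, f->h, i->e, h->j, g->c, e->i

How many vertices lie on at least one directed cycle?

6

A vertex is on a directed cycle iff it belongs to a strongly connected component of size ≥ 2 (or has a self-loop).
The vertices on cycles are {c, e, f, h, i, j} — 6 in total.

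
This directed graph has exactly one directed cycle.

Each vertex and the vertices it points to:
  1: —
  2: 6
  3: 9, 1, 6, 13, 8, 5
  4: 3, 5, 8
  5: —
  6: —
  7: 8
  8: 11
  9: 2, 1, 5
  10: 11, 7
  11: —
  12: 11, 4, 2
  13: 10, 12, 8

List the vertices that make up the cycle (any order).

3, 4, 12, 13

DFS with gray/black marking from 3:
3 gray
  9 gray
    2 gray
      6 gray
      6 black
    2 black
    1 gray
    1 black
    5 gray
    5 black
  9 black
  3→1: 1 black — skip
  3→6: 6 black — skip
  13 gray
    10 gray
      11 gray
      11 black
      7 gray
        8 gray
          8→11: 11 black — skip
        8 black
      7 black
    10 black
    12 gray
      12→11: 11 black — skip
      4 gray
        4→3: 3 is gray → back edge
Back edge closes the cycle 3 → 13 → 12 → 4 → 3; its vertices are {3, 4, 12, 13}.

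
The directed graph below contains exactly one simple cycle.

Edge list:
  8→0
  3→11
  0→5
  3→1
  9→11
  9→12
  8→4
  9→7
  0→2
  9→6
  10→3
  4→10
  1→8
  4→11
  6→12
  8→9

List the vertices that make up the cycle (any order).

DFS with gray/black marking from 1:
1 gray
  8 gray
    9 gray
      6 gray
        12 gray
        12 black
      6 black
      11 gray
      11 black
      9→12: 12 black — skip
      7 gray
      7 black
    9 black
    0 gray
      5 gray
      5 black
      2 gray
      2 black
    0 black
    4 gray
      10 gray
        3 gray
          3→11: 11 black — skip
          3→1: 1 is gray → back edge
Back edge closes the cycle 1 → 8 → 4 → 10 → 3 → 1; its vertices are {1, 3, 4, 8, 10}.

1, 3, 4, 8, 10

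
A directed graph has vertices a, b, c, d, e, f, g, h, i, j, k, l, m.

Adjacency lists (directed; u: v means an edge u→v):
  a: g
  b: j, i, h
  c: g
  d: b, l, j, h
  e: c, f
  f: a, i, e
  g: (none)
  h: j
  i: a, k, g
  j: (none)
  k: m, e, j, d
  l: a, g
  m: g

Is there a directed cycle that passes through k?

k is on a cycle iff k can reach itself via ≥1 edge.
k → e → f → i → k — yes.

Yes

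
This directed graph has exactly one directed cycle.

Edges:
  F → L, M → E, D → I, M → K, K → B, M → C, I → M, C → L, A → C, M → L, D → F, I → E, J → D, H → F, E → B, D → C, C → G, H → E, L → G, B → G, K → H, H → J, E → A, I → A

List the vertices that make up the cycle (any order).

DFS with gray/black marking from I:
I gray
  A gray
    C gray
      L gray
        G gray
        G black
      L black
      C→G: G black — skip
    C black
  A black
  E gray
    B gray
      B→G: G black — skip
    B black
    E→A: A black — skip
  E black
  M gray
    K gray
      K→B: B black — skip
      H gray
        F gray
          F→L: L black — skip
        F black
        J gray
          D gray
            D→F: F black — skip
            D→C: C black — skip
            D→I: I is gray → back edge
Back edge closes the cycle I → M → K → H → J → D → I; its vertices are {D, H, I, J, K, M}.

D, H, I, J, K, M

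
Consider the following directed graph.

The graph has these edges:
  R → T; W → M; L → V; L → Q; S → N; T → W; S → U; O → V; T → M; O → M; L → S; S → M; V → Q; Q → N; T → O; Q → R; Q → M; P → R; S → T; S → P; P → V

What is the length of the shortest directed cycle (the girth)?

For each vertex v, BFS finds the shortest path from v back to v.
The shortest such closed walk is Q → R → T → O → V → Q, length 5.

5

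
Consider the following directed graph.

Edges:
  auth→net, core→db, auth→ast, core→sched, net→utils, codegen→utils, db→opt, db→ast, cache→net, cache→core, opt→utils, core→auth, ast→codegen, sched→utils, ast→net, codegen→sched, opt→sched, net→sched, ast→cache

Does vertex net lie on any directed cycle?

No

net lies on a cycle iff there is a path from net back to itself.
Exploring from net, it never reaches itself; equivalently, its strongly connected component is a singleton.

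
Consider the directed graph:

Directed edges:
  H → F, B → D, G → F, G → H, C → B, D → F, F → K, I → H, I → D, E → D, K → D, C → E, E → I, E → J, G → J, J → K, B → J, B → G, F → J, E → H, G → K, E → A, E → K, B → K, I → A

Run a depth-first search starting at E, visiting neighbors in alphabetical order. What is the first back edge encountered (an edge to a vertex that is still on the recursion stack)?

DFS from E (visiting neighbors in alphabetical order); mark gray on enter, black on exit:
E gray
  A gray
  A black
  D gray
    F gray
      J gray
        K gray
          K→D: D is gray → back edge
First back edge: K → D.

K->D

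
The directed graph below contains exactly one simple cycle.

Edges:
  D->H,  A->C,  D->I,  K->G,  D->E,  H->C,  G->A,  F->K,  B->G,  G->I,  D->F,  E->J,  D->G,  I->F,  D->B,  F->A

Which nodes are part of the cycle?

DFS with gray/black marking from I:
I gray
  F gray
    A gray
      C gray
      C black
    A black
    K gray
      G gray
        G→A: A black — skip
        G→I: I is gray → back edge
Back edge closes the cycle I → F → K → G → I; its vertices are {F, G, I, K}.

F, G, I, K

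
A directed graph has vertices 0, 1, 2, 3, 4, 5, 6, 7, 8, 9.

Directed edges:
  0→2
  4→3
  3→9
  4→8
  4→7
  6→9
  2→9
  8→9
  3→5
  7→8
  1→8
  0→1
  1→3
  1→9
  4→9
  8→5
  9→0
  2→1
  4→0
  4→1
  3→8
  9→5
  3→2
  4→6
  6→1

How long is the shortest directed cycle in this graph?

For each vertex v, BFS finds the shortest path from v back to v.
The shortest such closed walk is 1 → 3 → 2 → 1, length 3.

3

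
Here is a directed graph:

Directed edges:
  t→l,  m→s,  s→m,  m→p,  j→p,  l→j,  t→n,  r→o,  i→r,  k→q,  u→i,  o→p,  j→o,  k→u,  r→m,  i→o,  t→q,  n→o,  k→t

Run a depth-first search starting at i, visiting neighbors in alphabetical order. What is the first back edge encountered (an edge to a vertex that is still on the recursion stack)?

s→m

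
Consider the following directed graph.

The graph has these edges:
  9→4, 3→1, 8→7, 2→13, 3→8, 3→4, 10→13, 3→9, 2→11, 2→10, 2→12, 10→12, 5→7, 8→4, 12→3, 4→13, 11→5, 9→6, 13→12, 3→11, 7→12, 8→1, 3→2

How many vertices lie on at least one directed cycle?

A vertex is on a directed cycle iff it belongs to a strongly connected component of size ≥ 2 (or has a self-loop).
The vertices on cycles are {2, 3, 4, 5, 7, 8, 9, 10, 11, 12, 13} — 11 in total.

11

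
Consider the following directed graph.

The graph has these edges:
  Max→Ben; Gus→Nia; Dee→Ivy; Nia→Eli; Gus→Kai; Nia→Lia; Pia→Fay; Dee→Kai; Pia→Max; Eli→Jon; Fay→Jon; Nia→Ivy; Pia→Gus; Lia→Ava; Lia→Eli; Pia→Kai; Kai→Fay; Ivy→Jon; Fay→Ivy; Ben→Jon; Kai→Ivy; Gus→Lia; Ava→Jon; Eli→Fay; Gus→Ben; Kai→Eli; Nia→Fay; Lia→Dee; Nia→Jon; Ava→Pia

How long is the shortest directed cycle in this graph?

4

For each vertex v, BFS finds the shortest path from v back to v.
The shortest such closed walk is Ava → Pia → Gus → Lia → Ava, length 4.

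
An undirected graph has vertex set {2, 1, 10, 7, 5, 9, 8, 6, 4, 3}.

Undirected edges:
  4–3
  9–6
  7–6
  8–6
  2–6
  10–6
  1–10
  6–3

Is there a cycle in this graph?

No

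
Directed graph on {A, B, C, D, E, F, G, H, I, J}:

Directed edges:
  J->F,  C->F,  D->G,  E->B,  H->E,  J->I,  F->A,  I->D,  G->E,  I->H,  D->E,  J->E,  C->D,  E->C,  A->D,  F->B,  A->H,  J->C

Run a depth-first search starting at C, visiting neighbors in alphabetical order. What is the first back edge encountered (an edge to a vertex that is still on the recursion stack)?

DFS from C (visiting neighbors in alphabetical order); mark gray on enter, black on exit:
C gray
  D gray
    E gray
      B gray
      B black
      E→C: C is gray → back edge
First back edge: E → C.

E→C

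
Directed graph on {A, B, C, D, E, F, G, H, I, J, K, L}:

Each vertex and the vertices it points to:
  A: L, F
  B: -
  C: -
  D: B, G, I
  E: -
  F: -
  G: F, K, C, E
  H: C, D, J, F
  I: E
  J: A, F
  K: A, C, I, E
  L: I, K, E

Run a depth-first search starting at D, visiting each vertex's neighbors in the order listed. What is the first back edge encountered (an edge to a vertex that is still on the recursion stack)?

L->K

DFS from D (visiting each vertex's neighbors in the order listed); mark gray on enter, black on exit:
D gray
  B gray
  B black
  G gray
    F gray
    F black
    K gray
      A gray
        L gray
          I gray
            E gray
            E black
          I black
          L→K: K is gray → back edge
First back edge: L → K.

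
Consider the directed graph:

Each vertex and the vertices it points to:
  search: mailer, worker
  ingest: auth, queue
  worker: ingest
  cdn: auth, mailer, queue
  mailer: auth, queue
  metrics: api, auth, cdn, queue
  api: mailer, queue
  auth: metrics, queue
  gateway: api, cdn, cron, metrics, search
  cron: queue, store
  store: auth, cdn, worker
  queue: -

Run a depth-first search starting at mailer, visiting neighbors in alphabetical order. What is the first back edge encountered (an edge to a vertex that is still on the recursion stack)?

api->mailer

DFS from mailer (visiting neighbors in alphabetical order); mark gray on enter, black on exit:
mailer gray
  auth gray
    metrics gray
      api gray
        api→mailer: mailer is gray → back edge
First back edge: api → mailer.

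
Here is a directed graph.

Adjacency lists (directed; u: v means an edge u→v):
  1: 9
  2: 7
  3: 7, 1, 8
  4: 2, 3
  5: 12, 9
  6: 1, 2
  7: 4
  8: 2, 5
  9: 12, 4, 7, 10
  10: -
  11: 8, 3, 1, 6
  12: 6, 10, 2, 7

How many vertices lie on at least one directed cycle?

A vertex is on a directed cycle iff it belongs to a strongly connected component of size ≥ 2 (or has a self-loop).
The vertices on cycles are {1, 2, 3, 4, 5, 6, 7, 8, 9, 12} — 10 in total.

10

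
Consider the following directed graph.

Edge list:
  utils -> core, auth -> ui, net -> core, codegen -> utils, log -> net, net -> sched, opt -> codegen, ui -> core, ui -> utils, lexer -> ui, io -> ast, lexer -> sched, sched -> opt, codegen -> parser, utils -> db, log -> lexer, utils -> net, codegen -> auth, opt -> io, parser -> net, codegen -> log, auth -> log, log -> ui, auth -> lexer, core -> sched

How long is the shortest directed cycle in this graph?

For each vertex v, BFS finds the shortest path from v back to v.
The shortest such closed walk is opt → codegen → parser → net → sched → opt, length 5.

5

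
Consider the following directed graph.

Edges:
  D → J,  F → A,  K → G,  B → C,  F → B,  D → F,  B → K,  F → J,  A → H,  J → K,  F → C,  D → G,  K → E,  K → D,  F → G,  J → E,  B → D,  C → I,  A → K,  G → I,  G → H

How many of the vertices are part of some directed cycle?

6

A vertex is on a directed cycle iff it belongs to a strongly connected component of size ≥ 2 (or has a self-loop).
The vertices on cycles are {A, B, D, F, J, K} — 6 in total.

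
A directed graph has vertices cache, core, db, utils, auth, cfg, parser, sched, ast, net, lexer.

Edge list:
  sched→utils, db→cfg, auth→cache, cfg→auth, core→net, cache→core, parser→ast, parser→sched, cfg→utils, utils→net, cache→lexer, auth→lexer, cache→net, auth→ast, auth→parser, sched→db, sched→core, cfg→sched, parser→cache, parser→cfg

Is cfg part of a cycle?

Yes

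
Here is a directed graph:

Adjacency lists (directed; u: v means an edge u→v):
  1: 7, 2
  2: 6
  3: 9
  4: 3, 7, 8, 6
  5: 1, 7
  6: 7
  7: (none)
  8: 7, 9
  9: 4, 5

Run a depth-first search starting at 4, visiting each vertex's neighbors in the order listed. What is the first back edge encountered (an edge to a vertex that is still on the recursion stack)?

9→4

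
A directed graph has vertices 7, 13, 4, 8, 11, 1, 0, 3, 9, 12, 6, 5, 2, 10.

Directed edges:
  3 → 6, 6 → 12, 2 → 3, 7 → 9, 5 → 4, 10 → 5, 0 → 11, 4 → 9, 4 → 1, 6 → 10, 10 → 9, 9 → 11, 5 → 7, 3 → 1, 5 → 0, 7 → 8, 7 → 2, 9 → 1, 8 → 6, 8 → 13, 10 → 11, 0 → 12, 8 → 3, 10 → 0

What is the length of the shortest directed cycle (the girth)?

For each vertex v, BFS finds the shortest path from v back to v.
The shortest such closed walk is 5 → 7 → 8 → 6 → 10 → 5, length 5.

5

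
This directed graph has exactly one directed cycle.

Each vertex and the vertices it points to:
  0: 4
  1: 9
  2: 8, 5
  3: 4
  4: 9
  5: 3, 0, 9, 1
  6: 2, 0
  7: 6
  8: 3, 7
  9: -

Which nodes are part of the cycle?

2, 6, 7, 8

DFS with gray/black marking from 6:
6 gray
  2 gray
    8 gray
      3 gray
        4 gray
          9 gray
          9 black
        4 black
      3 black
      7 gray
        7→6: 6 is gray → back edge
Back edge closes the cycle 6 → 2 → 8 → 7 → 6; its vertices are {2, 6, 7, 8}.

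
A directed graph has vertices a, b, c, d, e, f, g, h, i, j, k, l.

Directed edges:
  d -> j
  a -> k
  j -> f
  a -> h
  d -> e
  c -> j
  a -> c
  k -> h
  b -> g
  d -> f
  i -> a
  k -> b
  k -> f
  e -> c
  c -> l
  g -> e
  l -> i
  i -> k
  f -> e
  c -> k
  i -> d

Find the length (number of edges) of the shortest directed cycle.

4

For each vertex v, BFS finds the shortest path from v back to v.
The shortest such closed walk is i → a → c → l → i, length 4.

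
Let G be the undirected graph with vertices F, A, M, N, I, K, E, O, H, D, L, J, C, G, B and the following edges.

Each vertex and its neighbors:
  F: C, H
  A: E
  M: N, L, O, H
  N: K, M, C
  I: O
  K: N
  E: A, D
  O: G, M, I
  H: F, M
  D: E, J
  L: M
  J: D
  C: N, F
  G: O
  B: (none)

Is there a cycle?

DFS, tracking each vertex's parent; an edge to a visited non-parent vertex closes a cycle.
Start from L:
visit L (parent –)
  visit M (parent L)
    visit N (parent M)
      visit K (parent N)
        K–N: parent, skip
      N–M: parent, skip
      visit C (parent N)
        C–N: parent, skip
        visit F (parent C)
          F–C: parent, skip
          visit H (parent F)
            H–F: parent, skip
            H–M: M visited and ≠ parent → cycle
Cycle: M – N – C – F – H – M.

Yes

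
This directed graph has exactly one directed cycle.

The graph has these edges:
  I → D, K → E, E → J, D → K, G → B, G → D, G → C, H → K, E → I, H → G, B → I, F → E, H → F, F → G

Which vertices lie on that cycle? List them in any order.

DFS with gray/black marking from K:
K gray
  E gray
    I gray
      D gray
        D→K: K is gray → back edge
Back edge closes the cycle K → E → I → D → K; its vertices are {D, E, I, K}.

D, E, I, K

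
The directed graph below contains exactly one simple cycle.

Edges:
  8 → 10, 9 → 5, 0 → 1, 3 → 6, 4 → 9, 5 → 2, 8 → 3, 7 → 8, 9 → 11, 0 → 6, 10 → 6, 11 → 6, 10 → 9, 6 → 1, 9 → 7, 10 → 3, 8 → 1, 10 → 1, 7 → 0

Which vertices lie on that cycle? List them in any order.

7, 8, 9, 10

DFS with gray/black marking from 9:
9 gray
  5 gray
    2 gray
    2 black
  5 black
  7 gray
    8 gray
      10 gray
        10→9: 9 is gray → back edge
Back edge closes the cycle 9 → 7 → 8 → 10 → 9; its vertices are {7, 8, 9, 10}.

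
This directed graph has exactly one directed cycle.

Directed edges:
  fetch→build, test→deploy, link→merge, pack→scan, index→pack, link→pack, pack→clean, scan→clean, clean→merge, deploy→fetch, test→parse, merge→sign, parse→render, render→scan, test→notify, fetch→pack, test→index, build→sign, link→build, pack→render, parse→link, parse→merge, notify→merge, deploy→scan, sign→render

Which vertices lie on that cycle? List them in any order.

DFS with gray/black marking from render:
render gray
  scan gray
    clean gray
      merge gray
        sign gray
          sign→render: render is gray → back edge
Back edge closes the cycle render → scan → clean → merge → sign → render; its vertices are {scan, sign, clean, merge, render}.

scan, sign, clean, merge, render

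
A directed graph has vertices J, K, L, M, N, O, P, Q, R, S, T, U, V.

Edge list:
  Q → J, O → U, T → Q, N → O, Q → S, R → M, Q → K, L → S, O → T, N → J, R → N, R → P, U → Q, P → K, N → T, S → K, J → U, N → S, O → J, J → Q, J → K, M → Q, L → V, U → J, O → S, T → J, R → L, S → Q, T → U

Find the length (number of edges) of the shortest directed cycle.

2

For each vertex v, BFS finds the shortest path from v back to v.
The shortest such closed walk is U → J → U, length 2.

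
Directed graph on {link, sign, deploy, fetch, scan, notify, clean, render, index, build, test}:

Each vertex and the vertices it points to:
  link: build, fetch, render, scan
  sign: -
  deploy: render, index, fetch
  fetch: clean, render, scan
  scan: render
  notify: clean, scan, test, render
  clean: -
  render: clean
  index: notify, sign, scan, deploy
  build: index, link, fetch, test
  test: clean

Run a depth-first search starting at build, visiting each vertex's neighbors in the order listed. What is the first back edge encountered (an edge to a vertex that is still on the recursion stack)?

DFS from build (visiting each vertex's neighbors in the order listed); mark gray on enter, black on exit:
build gray
  index gray
    notify gray
      clean gray
      clean black
      scan gray
        render gray
          render→clean: clean black — skip
        render black
      scan black
      test gray
        test→clean: clean black — skip
      test black
      notify→render: render black — skip
    notify black
    sign gray
    sign black
    index→scan: scan black — skip
    deploy gray
      deploy→render: render black — skip
      deploy→index: index is gray → back edge
First back edge: deploy → index.

deploy->index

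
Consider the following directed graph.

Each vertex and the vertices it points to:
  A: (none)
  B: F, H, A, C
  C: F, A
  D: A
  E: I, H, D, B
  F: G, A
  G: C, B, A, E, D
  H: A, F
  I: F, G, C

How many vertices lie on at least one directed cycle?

A vertex is on a directed cycle iff it belongs to a strongly connected component of size ≥ 2 (or has a self-loop).
The vertices on cycles are {B, C, E, F, G, H, I} — 7 in total.

7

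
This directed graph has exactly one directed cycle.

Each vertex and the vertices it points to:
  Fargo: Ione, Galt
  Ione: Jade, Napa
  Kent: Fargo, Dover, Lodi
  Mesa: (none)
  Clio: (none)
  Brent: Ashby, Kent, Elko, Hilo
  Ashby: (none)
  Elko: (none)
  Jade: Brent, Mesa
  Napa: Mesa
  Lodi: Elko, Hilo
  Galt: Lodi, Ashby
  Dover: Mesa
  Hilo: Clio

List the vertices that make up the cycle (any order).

Ione, Jade, Kent, Brent, Fargo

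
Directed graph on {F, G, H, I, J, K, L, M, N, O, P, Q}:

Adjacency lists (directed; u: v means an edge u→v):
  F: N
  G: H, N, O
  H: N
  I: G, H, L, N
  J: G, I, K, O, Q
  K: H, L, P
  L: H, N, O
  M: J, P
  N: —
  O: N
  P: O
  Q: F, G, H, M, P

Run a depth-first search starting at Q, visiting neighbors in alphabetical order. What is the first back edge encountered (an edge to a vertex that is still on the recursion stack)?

J→Q

DFS from Q (visiting neighbors in alphabetical order); mark gray on enter, black on exit:
Q gray
  F gray
    N gray
    N black
  F black
  G gray
    H gray
      H→N: N black — skip
    H black
    G→N: N black — skip
    O gray
      O→N: N black — skip
    O black
  G black
  Q→H: H black — skip
  M gray
    J gray
      J→G: G black — skip
      I gray
        I→G: G black — skip
        I→H: H black — skip
        L gray
          L→H: H black — skip
          L→N: N black — skip
          L→O: O black — skip
        L black
        I→N: N black — skip
      I black
      K gray
        K→H: H black — skip
        K→L: L black — skip
        P gray
          P→O: O black — skip
        P black
      K black
      J→O: O black — skip
      J→Q: Q is gray → back edge
First back edge: J → Q.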